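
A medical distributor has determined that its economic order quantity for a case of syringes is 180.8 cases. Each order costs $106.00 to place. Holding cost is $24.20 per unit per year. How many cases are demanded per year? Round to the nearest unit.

D ≈ 3,731 cases per year

Invert the EOQ relation Q*² = 2DS/H.
From Q* = √(2DS/H): D = Q*²H / (2S) = 180.8² × 24.2 / (2 × 106) = 3731.439.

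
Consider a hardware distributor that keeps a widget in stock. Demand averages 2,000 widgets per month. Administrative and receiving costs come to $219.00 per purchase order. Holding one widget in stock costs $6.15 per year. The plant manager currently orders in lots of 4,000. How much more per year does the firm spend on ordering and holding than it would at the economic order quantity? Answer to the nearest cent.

Annual demand D = 2,000 × 12 = 24,000.
EOQ = √(2DS/H) = √(2 × 24,000 × 219 / 6.15) ≈ 1307.39.
Cost at Q* = (D/Q*)S + (Q*/2)H = √(2DSH) ≈ $8,040.45.
Cost at Q = 4,000: (24,000/4,000)×219 + (4,000/2)×6.15 = $1,314.00 + $12,300.00 = $13,614.00.
Excess = $13,614.00 − $8,040.45 = $5,573.55.

Extra cost ≈ $5,573.55 per year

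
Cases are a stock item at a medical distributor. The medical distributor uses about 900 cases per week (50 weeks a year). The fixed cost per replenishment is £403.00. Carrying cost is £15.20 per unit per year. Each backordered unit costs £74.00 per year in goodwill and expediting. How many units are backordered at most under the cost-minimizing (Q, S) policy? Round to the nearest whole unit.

Annual demand D = 900 × 50 = 45,000.
With planned backorders, Q* = √(2DS/H) · √((H+B)/B).
√(2DS/H) = √(2 × 45,000 × 403 / 15.2) = 1544.728.
√((H+B)/B) = √((15.2+74)/74) = 1.0979.
Q* ≈ 1695.972.
S* = Q* · H/(H+B) = 1695.972 × 15.2/89.2 ≈ 289.000.

S* ≈ 289 cases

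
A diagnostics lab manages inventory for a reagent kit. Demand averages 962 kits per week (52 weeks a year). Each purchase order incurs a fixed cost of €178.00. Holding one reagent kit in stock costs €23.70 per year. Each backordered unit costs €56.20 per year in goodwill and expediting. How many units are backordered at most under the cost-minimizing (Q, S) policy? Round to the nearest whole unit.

S* ≈ 307 kits

Annual demand D = 962 × 52 = 50,024.
With planned backorders, Q* = √(2DS/H) · √((H+B)/B).
√(2DS/H) = √(2 × 50,024 × 178 / 23.7) = 866.842.
√((H+B)/B) = √((23.7+56.2)/56.2) = 1.1924.
Q* ≈ 1033.583.
S* = Q* · H/(H+B) = 1033.583 × 23.7/79.9 ≈ 306.582.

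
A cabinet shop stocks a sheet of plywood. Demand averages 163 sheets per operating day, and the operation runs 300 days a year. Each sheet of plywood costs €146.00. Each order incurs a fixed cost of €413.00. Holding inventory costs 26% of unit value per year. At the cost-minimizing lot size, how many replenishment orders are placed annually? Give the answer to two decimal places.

Annual demand D = 163 × 300 = 48,900.
Holding cost H = 0.26 × €146.00 = €37.9600 per unit per year.
The optimal lot size = √(2DS/H) = √(2 × 48,900 × 413 / 37.96) ≈ 1031.53.
Orders per year = D / Q* = 48,900 / 1031.53 ≈ 47.405.

N ≈ 47.41 orders per year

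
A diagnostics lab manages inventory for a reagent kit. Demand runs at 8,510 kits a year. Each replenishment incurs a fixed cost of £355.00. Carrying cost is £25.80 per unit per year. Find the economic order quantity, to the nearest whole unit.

Q* ≈ 484 kits

EOQ = √(2DS / H) = √(2 × 8,510 × 355 / 25.8).
= √(6,042,100 / 25.8) = √234,189.9225 ≈ 483.932.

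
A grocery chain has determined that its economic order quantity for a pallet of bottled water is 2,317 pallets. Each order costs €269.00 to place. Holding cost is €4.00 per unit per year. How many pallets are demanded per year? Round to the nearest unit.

The basic EOQ model gives Q* = √(2DS/H); rearrange for the unknown.
From Q* = √(2DS/H): D = Q*²H / (2S) = 2,317² × 4 / (2 × 269) = 39914.416.

D ≈ 39,914 pallets per year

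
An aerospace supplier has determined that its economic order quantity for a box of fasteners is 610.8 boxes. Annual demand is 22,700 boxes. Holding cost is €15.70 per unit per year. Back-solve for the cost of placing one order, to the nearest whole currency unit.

S ≈ €129

Invert the EOQ relation Q*² = 2DS/H.
From Q* = √(2DS/H): S = Q*²H / (2D) = 610.8² × 15.7 / (2 × 22,700) = 129.0155.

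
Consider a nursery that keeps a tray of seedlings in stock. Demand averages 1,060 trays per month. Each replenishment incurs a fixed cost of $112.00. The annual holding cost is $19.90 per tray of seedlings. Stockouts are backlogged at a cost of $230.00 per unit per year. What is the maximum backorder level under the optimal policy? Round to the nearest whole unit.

Annual demand D = 1,060 × 12 = 12,720.
With planned backorders, Q* = √(2DS/H) · √((H+B)/B).
√(2DS/H) = √(2 × 12,720 × 112 / 19.9) = 378.391.
√((H+B)/B) = √((19.9+230)/230) = 1.0424.
Q* ≈ 394.421.
S* = Q* · H/(H+B) = 394.421 × 19.9/249.9 ≈ 31.408.

S* ≈ 31 trays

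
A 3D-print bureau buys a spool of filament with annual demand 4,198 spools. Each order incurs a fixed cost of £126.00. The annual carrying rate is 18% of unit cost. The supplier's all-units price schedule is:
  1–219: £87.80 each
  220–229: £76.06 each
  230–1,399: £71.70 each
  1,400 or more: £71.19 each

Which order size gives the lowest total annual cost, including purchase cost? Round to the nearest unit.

Q* ≈ 286 spools

Holding cost per unit per year at price C is H = 0.18·C.
Evaluate total cost at each tier's feasible EOQ or, if the EOQ is below the tier, at the tier's minimum quantity.
Tier 1 (£87.80): EOQ = 258.7 exceeds tier's upper bound 219, so this tier is dominated.
Tier 2 (£76.06): EOQ = 278.0 exceeds tier's upper bound 229, so this tier is dominated.
EOQ at £71.70 = 286.3 (feasible in tier 3): TC = 4,198×£71.70 + (4,198/286.3)×126 + (286.3/2)×0.18×£71.70 = £304,691.62.
EOQ at £71.19 = 287.3 < 1400, so use break Q=1400: TC = 4,198×£71.19 + (4,198/1400.0)×126 + (1400.0/2)×0.18×£71.19 = £308,203.38.
Lowest total cost is £304,691.62 at Q = 286.3.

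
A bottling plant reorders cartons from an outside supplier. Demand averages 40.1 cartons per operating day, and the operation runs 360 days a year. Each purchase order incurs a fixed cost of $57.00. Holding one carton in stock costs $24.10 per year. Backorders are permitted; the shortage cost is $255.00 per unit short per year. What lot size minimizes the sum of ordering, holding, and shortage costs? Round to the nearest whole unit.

Annual demand D = 40.1 × 360 = 14,436.
With planned backorders, Q* = √(2DS/H) · √((H+B)/B).
√(2DS/H) = √(2 × 14,436 × 57 / 24.1) = 261.317.
√((H+B)/B) = √((24.1+255)/255) = 1.0462.
Q* ≈ 273.387.

Q* ≈ 273 cartons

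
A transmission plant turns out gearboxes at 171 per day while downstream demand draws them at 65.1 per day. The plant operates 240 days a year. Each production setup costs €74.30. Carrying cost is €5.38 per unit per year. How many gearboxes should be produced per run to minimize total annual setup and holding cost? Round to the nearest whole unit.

Q* ≈ 835 gearboxes

Annual demand D = 65.1 × 240 = 15,624.
Production build-up factor (1 − d/p) = 1 − 65.1/171 = 0.6193.
Q* = √(2DS / (H(1 − d/p))) = √(2 × 15,624 × 74.3 / (5.38 × 0.6193)).
= √(2,321,726.4 / 3.3318) ≈ 834.765.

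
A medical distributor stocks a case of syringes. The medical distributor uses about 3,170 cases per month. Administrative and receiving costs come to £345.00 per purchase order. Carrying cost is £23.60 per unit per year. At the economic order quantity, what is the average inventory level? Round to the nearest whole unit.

Average inventory ≈ 527 cases

Annual demand D = 3,170 × 12 = 38,040.
The optimal lot size = √(2DS/H) = √(2 × 38,040 × 345 / 23.6) ≈ 1054.60.
Average inventory = Q*/2 ≈ 1054.60 / 2 = 527.301.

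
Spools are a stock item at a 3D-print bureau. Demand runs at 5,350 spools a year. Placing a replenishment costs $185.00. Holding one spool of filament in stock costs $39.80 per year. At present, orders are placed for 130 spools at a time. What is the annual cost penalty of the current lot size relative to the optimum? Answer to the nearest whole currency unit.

EOQ = √(2DS/H) = √(2 × 5,350 × 185 / 39.8) ≈ 223.02.
Cost at Q* = (D/Q*)S + (Q*/2)H = √(2DSH) ≈ $8,876.04.
Cost at Q = 130: (5,350/130)×185 + (130/2)×39.8 = $7,613.46 + $2,587.00 = $10,200.46.
Excess = $10,200.46 − $8,876.04 = $1,324.42.

Extra cost ≈ $1,324 per year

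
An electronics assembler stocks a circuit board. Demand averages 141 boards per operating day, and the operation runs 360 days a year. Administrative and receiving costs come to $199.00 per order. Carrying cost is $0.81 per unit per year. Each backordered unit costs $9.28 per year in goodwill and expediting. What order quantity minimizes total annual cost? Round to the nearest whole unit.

Q* ≈ 5,208 boards

Annual demand D = 141 × 360 = 50,760.
With planned backorders, Q* = √(2DS/H) · √((H+B)/B).
√(2DS/H) = √(2 × 50,760 × 199 / 0.81) = 4994.130.
√((H+B)/B) = √((0.81+9.28)/9.28) = 1.0427.
Q* ≈ 5207.526.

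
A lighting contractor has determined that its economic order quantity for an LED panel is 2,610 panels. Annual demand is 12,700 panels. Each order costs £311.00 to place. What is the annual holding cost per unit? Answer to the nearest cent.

The basic EOQ model gives Q* = √(2DS/H); rearrange for the unknown.
From Q* = √(2DS/H): H = 2DS / Q*² = 2 × 12,700 × 311 / 2,610² = 1.1596.

H ≈ £1.16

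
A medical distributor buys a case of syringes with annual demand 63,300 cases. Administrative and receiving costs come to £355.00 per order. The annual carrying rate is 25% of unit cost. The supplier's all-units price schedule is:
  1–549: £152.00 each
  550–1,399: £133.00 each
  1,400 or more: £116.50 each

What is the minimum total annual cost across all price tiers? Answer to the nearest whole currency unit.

Holding cost per unit per year at price C is H = 0.25·C.
Evaluate total cost at each tier's feasible EOQ or, if the EOQ is below the tier, at the tier's minimum quantity.
Tier 1 (£152.00): EOQ = 1087.5 exceeds tier's upper bound 549, so this tier is dominated.
EOQ at £133.00 = 1162.6 (feasible in tier 2): TC = 63,300×£133.00 + (63,300/1162.6)×355 + (1162.6/2)×0.25×£133.00 = £8,457,556.88.
EOQ at £116.50 = 1242.2 < 1400, so use break Q=1400: TC = 63,300×£116.50 + (63,300/1400.0)×355 + (1400.0/2)×0.25×£116.50 = £7,410,888.57.
Lowest total cost among the candidates is at Q = 1400.0.

TC* ≈ £7,410,889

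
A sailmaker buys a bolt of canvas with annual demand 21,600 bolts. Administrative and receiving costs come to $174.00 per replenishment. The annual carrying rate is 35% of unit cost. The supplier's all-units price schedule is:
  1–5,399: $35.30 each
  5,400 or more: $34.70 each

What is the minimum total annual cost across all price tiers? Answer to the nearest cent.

TC* ≈ $772,116.91

Holding cost per unit per year at price C is H = 0.35·C.
For each price level, check whether its EOQ is feasible; otherwise the best quantity at that price is the breakpoint.
EOQ at $35.30 = 780.0 (feasible in tier 1): TC = 21,600×$35.30 + (21,600/780.0)×174 + (780.0/2)×0.35×$35.30 = $772,116.91.
EOQ at $34.70 = 786.7 < 5400, so use break Q=5400: TC = 21,600×$34.70 + (21,600/5400.0)×174 + (5400.0/2)×0.35×$34.70 = $783,007.50.
Lowest total cost among the candidates is at Q = 780.0.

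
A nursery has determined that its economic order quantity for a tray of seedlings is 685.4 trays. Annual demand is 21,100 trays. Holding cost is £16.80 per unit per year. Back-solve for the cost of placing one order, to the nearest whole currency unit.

S ≈ £187

Invert the EOQ relation Q*² = 2DS/H.
From Q* = √(2DS/H): S = Q*²H / (2D) = 685.4² × 16.8 / (2 × 21,100) = 187.0187.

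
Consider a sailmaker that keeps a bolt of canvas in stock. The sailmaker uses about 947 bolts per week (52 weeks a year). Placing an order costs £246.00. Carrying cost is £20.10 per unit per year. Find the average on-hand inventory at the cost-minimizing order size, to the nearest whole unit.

Annual demand D = 947 × 52 = 49,244.
Q* = √(2DS/H) = √(2 × 49,244 × 246 / 20.1) ≈ 1097.90.
Average inventory = Q*/2 ≈ 1097.90 / 2 = 548.948.

Average inventory ≈ 549 bolts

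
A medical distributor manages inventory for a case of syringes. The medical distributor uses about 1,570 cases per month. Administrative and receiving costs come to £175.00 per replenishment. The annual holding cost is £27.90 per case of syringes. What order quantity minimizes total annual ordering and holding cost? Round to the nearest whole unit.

Annual demand D = 1,570 × 12 = 18,840.
EOQ = √(2DS / H) = √(2 × 18,840 × 175 / 27.9).
= √(6,594,000 / 27.9) = √236,344.086 ≈ 486.152.

Q* ≈ 486 cases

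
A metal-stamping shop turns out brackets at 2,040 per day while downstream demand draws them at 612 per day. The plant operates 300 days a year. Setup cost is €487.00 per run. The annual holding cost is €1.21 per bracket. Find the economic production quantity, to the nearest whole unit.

Q* ≈ 14,530 brackets

Annual demand D = 612 × 300 = 183,600.
Production build-up factor (1 − d/p) = 1 − 612/2,040 = 0.7000.
Q* = √(2DS / (H(1 − d/p))) = √(2 × 183,600 × 487 / (1.21 × 0.7000)).
= √(178,826,400 / 0.847) ≈ 14530.284.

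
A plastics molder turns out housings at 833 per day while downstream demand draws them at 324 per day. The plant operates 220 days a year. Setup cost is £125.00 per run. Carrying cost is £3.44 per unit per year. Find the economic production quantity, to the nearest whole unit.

Q* ≈ 2,912 housings

Annual demand D = 324 × 220 = 71,280.
Production build-up factor (1 − d/p) = 1 − 324/833 = 0.6110.
Q* = √(2DS / (H(1 − d/p))) = √(2 × 71,280 × 125 / (3.44 × 0.6110)).
= √(17,820,000 / 2.102) ≈ 2911.644.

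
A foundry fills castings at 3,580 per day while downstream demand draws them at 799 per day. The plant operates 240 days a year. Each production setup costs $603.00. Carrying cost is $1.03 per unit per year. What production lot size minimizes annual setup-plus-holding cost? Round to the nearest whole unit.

Annual demand D = 799 × 240 = 191,760.
Production build-up factor (1 − d/p) = 1 − 799/3,580 = 0.7768.
Q* = √(2DS / (H(1 − d/p))) = √(2 × 191,760 × 603 / (1.03 × 0.7768)).
= √(231,262,560 / 0.8001) ≈ 17001.024.

Q* ≈ 17,001 castings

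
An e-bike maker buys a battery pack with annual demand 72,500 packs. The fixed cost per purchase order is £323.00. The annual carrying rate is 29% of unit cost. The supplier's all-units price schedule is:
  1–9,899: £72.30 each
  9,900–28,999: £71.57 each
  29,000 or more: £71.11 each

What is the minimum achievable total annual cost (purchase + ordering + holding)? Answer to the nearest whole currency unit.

Holding cost per unit per year at price C is H = 0.29·C.
Candidates are each tier's EOQ (if it falls in that tier) and each price-break quantity.
EOQ at £72.30 = 1494.6 (feasible in tier 1): TC = 72,500×£72.30 + (72,500/1494.6)×323 + (1494.6/2)×0.29×£72.30 = £5,273,086.71.
EOQ at £71.57 = 1502.2 < 9900, so use break Q=9900: TC = 72,500×£71.57 + (72,500/9900.0)×323 + (9900.0/2)×0.29×£71.57 = £5,293,929.14.
EOQ at £71.11 = 1507.0 < 29000, so use break Q=29000: TC = 72,500×£71.11 + (72,500/29000.0)×323 + (29000.0/2)×0.29×£71.11 = £5,455,300.05.
Lowest total cost among the candidates is at Q = 1494.6.

TC* ≈ £5,273,087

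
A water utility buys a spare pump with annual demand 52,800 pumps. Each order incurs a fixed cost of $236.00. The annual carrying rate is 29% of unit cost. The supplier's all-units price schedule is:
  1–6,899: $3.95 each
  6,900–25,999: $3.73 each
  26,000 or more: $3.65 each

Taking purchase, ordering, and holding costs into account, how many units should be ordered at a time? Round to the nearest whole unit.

Q* ≈ 6,900 pumps

Holding cost per unit per year at price C is H = 0.29·C.
Candidates are each tier's EOQ (if it falls in that tier) and each price-break quantity.
EOQ at $3.95 = 4664.3 (feasible in tier 1): TC = 52,800×$3.95 + (52,800/4664.3)×236 + (4664.3/2)×0.29×$3.95 = $213,903.00.
EOQ at $3.73 = 4799.9 < 6900, so use break Q=6900: TC = 52,800×$3.73 + (52,800/6900.0)×236 + (6900.0/2)×0.29×$3.73 = $202,481.78.
EOQ at $3.65 = 4852.2 < 26000, so use break Q=26000: TC = 52,800×$3.65 + (52,800/26000.0)×236 + (26000.0/2)×0.29×$3.65 = $206,959.76.
Lowest total cost is $202,481.78 at Q = 6900.0.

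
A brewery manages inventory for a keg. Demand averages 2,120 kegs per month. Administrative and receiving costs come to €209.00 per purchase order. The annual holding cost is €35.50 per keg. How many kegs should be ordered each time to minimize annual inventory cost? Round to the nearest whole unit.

Annual demand D = 2,120 × 12 = 25,440.
EOQ = √(2DS / H) = √(2 × 25,440 × 209 / 35.5).
= √(10,633,920 / 35.5) = √299,547.0423 ≈ 547.309.

Q* ≈ 547 kegs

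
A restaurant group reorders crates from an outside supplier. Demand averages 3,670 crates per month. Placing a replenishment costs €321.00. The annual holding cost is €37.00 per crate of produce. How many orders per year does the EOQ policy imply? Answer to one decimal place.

N ≈ 50.4 orders per year

Annual demand D = 3,670 × 12 = 44,040.
The optimal lot size = √(2DS/H) = √(2 × 44,040 × 321 / 37) ≈ 874.16.
Orders per year = D / Q* = 44,040 / 874.16 ≈ 50.380.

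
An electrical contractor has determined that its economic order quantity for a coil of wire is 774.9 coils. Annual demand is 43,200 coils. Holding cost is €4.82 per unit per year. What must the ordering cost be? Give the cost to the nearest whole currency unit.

S ≈ €33

Squaring Q* = √(2DS/H) gives Q*² = 2DS/H.
From Q* = √(2DS/H): S = Q*²H / (2D) = 774.9² × 4.82 / (2 × 43,200) = 33.4984.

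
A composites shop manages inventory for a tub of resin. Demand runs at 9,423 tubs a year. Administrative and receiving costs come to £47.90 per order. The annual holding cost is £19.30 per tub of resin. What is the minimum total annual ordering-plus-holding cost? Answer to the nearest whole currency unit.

The optimal lot size = √(2DS/H) = √(2 × 9,423 × 47.9 / 19.3) ≈ 216.27.
At Q*, ordering cost (D/Q*)S equals holding cost (Q*/2)H, each = √(DSH/2).
Minimum total = √(2DSH) = √(2 × 9,423 × 47.9 × 19.3) ≈ 4174.034.

TC* ≈ £4,174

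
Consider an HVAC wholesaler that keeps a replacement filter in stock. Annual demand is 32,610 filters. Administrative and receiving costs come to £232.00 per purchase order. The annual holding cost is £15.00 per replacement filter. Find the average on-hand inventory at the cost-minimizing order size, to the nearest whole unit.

EOQ = √(2DS/H) = √(2 × 32,610 × 232 / 15) ≈ 1004.36.
Average inventory = Q*/2 ≈ 1004.36 / 2 = 502.179.

Average inventory ≈ 502 filters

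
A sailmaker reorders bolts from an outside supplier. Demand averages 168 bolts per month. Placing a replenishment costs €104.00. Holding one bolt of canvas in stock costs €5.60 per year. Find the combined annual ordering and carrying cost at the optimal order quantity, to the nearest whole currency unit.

Annual demand D = 168 × 12 = 2,016.
Q* = √(2DS/H) = √(2 × 2,016 × 104 / 5.6) ≈ 273.64.
At Q*, ordering cost (D/Q*)S equals holding cost (Q*/2)H, each = √(DSH/2).
Minimum total = √(2DSH) = √(2 × 2,016 × 104 × 5.6) ≈ 1532.396.

TC* ≈ €1,532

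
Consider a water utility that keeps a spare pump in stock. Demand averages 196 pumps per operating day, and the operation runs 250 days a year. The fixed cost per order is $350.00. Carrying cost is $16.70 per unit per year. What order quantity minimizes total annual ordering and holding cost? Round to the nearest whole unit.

Q* ≈ 1,433 pumps

Annual demand D = 196 × 250 = 49,000.
EOQ = √(2DS / H) = √(2 × 49,000 × 350 / 16.7).
= √(34,300,000 / 16.7) = √2,053,892.2156 ≈ 1433.141.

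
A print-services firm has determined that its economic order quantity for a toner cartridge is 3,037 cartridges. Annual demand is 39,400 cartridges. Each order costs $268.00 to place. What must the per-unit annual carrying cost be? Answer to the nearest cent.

Squaring Q* = √(2DS/H) gives Q*² = 2DS/H.
From Q* = √(2DS/H): H = 2DS / Q*² = 2 × 39,400 × 268 / 3,037² = 2.2897.

H ≈ $2.29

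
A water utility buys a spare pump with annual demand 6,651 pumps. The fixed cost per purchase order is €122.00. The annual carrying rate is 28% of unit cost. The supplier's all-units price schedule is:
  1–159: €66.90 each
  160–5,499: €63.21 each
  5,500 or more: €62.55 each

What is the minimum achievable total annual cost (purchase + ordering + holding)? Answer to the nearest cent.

TC* ≈ €425,769.04

Holding cost per unit per year at price C is H = 0.28·C.
Evaluate total cost at each tier's feasible EOQ or, if the EOQ is below the tier, at the tier's minimum quantity.
Tier 1 (€66.90): EOQ = 294.3 exceeds tier's upper bound 159, so this tier is dominated.
EOQ at €63.21 = 302.8 (feasible in tier 2): TC = 6,651×€63.21 + (6,651/302.8)×122 + (302.8/2)×0.28×€63.21 = €425,769.04.
EOQ at €62.55 = 304.4 < 5500, so use break Q=5500: TC = 6,651×€62.55 + (6,651/5500.0)×122 + (5500.0/2)×0.28×€62.55 = €464,331.08.
Lowest total cost among the candidates is at Q = 302.8.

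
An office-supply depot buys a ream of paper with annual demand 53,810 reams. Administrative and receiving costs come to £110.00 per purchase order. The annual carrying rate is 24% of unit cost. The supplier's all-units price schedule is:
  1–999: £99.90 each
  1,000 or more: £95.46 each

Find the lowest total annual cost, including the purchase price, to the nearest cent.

Holding cost per unit per year at price C is H = 0.24·C.
Candidates are each tier's EOQ (if it falls in that tier) and each price-break quantity.
EOQ at £99.90 = 702.7 (feasible in tier 1): TC = 53,810×£99.90 + (53,810/702.7)×110 + (702.7/2)×0.24×£99.90 = £5,392,466.33.
EOQ at £95.46 = 718.8 < 1000, so use break Q=1000: TC = 53,810×£95.46 + (53,810/1000.0)×110 + (1000.0/2)×0.24×£95.46 = £5,154,076.90.
Lowest total cost among the candidates is at Q = 1000.0.

TC* ≈ £5,154,076.90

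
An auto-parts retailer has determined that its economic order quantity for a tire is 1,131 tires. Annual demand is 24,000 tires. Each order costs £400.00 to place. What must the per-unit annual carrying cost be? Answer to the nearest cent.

H ≈ £15.01

Invert the EOQ relation Q*² = 2DS/H.
From Q* = √(2DS/H): H = 2DS / Q*² = 2 × 24,000 × 400 / 1,131² = 15.0098.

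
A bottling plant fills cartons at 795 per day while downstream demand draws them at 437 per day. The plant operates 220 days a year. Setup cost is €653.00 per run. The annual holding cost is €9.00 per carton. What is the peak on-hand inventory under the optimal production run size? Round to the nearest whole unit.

Annual demand D = 437 × 220 = 96,140.
Production build-up factor (1 − d/p) = 1 − 437/795 = 0.4503.
Q* = √(2DS / (H(1 − d/p))) = √(2 × 96,140 × 653 / (9 × 0.4503)).
= √(125,558,840 / 4.0528) ≈ 5566.016.
Maximum inventory = Q*(1 − d/p) = 5566.016 × 0.4503 ≈ 2506.457.

I_max ≈ 2,506 cartons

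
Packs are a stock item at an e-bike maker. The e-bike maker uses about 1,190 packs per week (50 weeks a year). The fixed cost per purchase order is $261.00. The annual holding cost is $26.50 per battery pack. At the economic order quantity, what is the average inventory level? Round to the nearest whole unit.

Annual demand D = 1,190 × 50 = 59,500.
The optimal lot size = √(2DS/H) = √(2 × 59,500 × 261 / 26.5) ≈ 1082.61.
Average inventory = Q*/2 ≈ 1082.61 / 2 = 541.303.

Average inventory ≈ 541 packs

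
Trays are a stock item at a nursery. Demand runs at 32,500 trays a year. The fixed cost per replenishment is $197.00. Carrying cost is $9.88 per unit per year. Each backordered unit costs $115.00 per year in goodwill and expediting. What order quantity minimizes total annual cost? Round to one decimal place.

Q* ≈ 1,186.3 trays

With planned backorders, Q* = √(2DS/H) · √((H+B)/B).
√(2DS/H) = √(2 × 32,500 × 197 / 9.88) = 1138.443.
√((H+B)/B) = √((9.88+115)/115) = 1.0421.
Q* ≈ 1186.339.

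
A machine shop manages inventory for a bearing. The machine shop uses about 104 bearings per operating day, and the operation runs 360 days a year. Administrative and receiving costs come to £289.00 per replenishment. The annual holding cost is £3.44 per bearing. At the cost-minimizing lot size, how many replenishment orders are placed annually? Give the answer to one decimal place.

Annual demand D = 104 × 360 = 37,440.
Q* = √(2DS/H) = √(2 × 37,440 × 289 / 3.44) ≈ 2508.14.
Orders per year = D / Q* = 37,440 / 2508.14 ≈ 14.927.

N ≈ 14.9 orders per year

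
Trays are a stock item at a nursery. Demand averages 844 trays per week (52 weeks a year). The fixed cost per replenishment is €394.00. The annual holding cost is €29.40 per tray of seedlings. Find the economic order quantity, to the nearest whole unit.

Q* ≈ 1,085 trays

Annual demand D = 844 × 52 = 43,888.
EOQ = √(2DS / H) = √(2 × 43,888 × 394 / 29.4).
= √(34,583,744 / 29.4) = √1,176,317.8231 ≈ 1084.582.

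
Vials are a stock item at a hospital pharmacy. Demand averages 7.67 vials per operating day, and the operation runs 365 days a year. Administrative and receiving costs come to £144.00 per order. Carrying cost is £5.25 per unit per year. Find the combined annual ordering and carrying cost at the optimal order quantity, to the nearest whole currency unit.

Annual demand D = 7.67 × 365 = 2,799.55.
The optimal lot size = √(2DS/H) = √(2 × 2,799.55 × 144 / 5.25) ≈ 391.89.
At Q*, ordering cost (D/Q*)S equals holding cost (Q*/2)H, each = √(DSH/2).
Minimum total = √(2DSH) = √(2 × 2,799.55 × 144 × 5.25) ≈ 2057.406.

TC* ≈ £2,057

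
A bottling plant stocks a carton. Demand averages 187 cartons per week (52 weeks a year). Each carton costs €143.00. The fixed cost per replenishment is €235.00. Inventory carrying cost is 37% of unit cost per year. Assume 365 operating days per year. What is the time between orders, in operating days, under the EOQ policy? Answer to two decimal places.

T ≈ 11.03 days

Annual demand D = 187 × 52 = 9,724.
Holding cost H = 0.37 × €143.00 = €52.9100 per unit per year.
Q* = √(2DS/H) = √(2 × 9,724 × 235 / 52.91) ≈ 293.90.
Cycle time = Q*/D × 365 = 293.90 / 9,724 × 365 ≈ 11.032 days.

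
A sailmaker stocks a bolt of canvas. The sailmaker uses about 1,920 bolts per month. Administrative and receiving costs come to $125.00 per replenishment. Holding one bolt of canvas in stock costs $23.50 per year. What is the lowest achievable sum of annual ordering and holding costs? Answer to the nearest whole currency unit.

Annual demand D = 1,920 × 12 = 23,040.
The optimal lot size = √(2DS/H) = √(2 × 23,040 × 125 / 23.5) ≈ 495.08.
At the optimum the two cost components are equal, so total cost = 2·(Q*/2)H = Q*·H.
Minimum total = √(2DSH) = √(2 × 23,040 × 125 × 23.5) ≈ 11634.432.

TC* ≈ $11,634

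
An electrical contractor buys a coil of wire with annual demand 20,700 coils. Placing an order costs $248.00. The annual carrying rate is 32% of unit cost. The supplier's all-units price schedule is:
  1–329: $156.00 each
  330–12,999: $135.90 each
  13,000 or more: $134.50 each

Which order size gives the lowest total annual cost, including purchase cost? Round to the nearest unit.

Q* ≈ 486 coils

Holding cost per unit per year at price C is H = 0.32·C.
Candidates are each tier's EOQ (if it falls in that tier) and each price-break quantity.
Tier 1 ($156.00): EOQ = 453.5 exceeds tier's upper bound 329, so this tier is dominated.
EOQ at $135.90 = 485.9 (feasible in tier 2): TC = 20,700×$135.90 + (20,700/485.9)×248 + (485.9/2)×0.32×$135.90 = $2,834,260.55.
EOQ at $134.50 = 488.4 < 13000, so use break Q=13000: TC = 20,700×$134.50 + (20,700/13000.0)×248 + (13000.0/2)×0.32×$134.50 = $3,064,304.89.
Lowest total cost is $2,834,260.55 at Q = 485.9.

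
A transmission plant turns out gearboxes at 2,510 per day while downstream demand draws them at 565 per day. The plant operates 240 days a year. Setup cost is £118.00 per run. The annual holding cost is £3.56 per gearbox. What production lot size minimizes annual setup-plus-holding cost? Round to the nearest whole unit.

Q* ≈ 3,406 gearboxes

Annual demand D = 565 × 240 = 135,600.
Production build-up factor (1 − d/p) = 1 − 565/2,510 = 0.7749.
Q* = √(2DS / (H(1 − d/p))) = √(2 × 135,600 × 118 / (3.56 × 0.7749)).
= √(32,001,600 / 2.7586) ≈ 3405.947.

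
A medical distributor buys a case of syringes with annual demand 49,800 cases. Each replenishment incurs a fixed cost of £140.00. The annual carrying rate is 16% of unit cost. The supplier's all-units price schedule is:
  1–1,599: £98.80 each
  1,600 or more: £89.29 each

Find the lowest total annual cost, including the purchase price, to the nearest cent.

TC* ≈ £4,462,428.62

Holding cost per unit per year at price C is H = 0.16·C.
For each price level, check whether its EOQ is feasible; otherwise the best quantity at that price is the breakpoint.
EOQ at £98.80 = 939.2 (feasible in tier 1): TC = 49,800×£98.80 + (49,800/939.2)×140 + (939.2/2)×0.16×£98.80 = £4,935,086.78.
EOQ at £89.29 = 987.9 < 1600, so use break Q=1600: TC = 49,800×£89.29 + (49,800/1600.0)×140 + (1600.0/2)×0.16×£89.29 = £4,462,428.62.
Lowest total cost among the candidates is at Q = 1600.0.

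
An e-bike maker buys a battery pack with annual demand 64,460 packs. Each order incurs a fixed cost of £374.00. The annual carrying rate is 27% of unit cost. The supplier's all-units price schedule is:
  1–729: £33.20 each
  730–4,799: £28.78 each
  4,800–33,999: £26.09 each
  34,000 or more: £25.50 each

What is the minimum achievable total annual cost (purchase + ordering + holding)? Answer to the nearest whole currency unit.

TC* ≈ £1,703,690

Holding cost per unit per year at price C is H = 0.27·C.
Evaluate total cost at each tier's feasible EOQ or, if the EOQ is below the tier, at the tier's minimum quantity.
Tier 1 (£33.20): EOQ = 2319.2 exceeds tier's upper bound 729, so this tier is dominated.
EOQ at £28.78 = 2491.0 (feasible in tier 2): TC = 64,460×£28.78 + (64,460/2491.0)×374 + (2491.0/2)×0.27×£28.78 = £1,874,515.14.
EOQ at £26.09 = 2616.2 < 4800, so use break Q=4800: TC = 64,460×£26.09 + (64,460/4800.0)×374 + (4800.0/2)×0.27×£26.09 = £1,703,690.23.
EOQ at £25.50 = 2646.3 < 34000, so use break Q=34000: TC = 64,460×£25.50 + (64,460/34000.0)×374 + (34000.0/2)×0.27×£25.50 = £1,761,484.06.
Lowest total cost among the candidates is at Q = 4800.0.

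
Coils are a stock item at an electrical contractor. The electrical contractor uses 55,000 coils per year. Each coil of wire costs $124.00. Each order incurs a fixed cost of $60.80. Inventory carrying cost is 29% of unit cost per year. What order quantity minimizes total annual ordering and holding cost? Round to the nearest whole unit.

Holding cost H = 0.29 × $124.00 = $35.9600 per unit per year.
EOQ = √(2DS / H) = √(2 × 55,000 × 60.8 / 35.96).
= √(6,688,000 / 35.96) = √185,984.4271 ≈ 431.259.

Q* ≈ 431 coils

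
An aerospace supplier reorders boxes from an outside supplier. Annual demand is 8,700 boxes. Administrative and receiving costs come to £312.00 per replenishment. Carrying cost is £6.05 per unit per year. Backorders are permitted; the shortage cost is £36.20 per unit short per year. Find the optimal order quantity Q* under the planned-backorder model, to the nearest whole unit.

With planned backorders, Q* = √(2DS/H) · √((H+B)/B).
√(2DS/H) = √(2 × 8,700 × 312 / 6.05) = 947.271.
√((H+B)/B) = √((6.05+36.2)/36.2) = 1.0803.
Q* ≈ 1023.371.

Q* ≈ 1,023 boxes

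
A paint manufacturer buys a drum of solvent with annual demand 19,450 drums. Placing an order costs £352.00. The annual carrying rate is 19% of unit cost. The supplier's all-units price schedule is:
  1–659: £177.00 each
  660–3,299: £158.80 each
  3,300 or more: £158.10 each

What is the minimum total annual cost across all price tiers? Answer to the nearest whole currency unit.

Holding cost per unit per year at price C is H = 0.19·C.
Candidates are each tier's EOQ (if it falls in that tier) and each price-break quantity.
EOQ at £177.00 = 638.1 (feasible in tier 1): TC = 19,450×£177.00 + (19,450/638.1)×352 + (638.1/2)×0.19×£177.00 = £3,464,109.00.
EOQ at £158.80 = 673.7 (feasible in tier 2): TC = 19,450×£158.80 + (19,450/673.7)×352 + (673.7/2)×0.19×£158.80 = £3,108,985.82.
EOQ at £158.10 = 675.2 < 3300, so use break Q=3300: TC = 19,450×£158.10 + (19,450/3300.0)×352 + (3300.0/2)×0.19×£158.10 = £3,126,684.02.
Lowest total cost among the candidates is at Q = 673.7.

TC* ≈ £3,108,986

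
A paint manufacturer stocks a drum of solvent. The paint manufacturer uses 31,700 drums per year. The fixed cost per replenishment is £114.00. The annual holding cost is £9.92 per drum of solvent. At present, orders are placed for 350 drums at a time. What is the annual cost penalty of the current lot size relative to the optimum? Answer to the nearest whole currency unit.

EOQ = √(2DS/H) = √(2 × 31,700 × 114 / 9.92) ≈ 853.57.
Cost at Q* = (D/Q*)S + (Q*/2)H = √(2DSH) ≈ £8,467.45.
Cost at Q = 350: (31,700/350)×114 + (350/2)×9.92 = £10,325.14 + £1,736.00 = £12,061.14.
Excess = £12,061.14 − £8,467.45 = £3,593.69.

Extra cost ≈ £3,594 per year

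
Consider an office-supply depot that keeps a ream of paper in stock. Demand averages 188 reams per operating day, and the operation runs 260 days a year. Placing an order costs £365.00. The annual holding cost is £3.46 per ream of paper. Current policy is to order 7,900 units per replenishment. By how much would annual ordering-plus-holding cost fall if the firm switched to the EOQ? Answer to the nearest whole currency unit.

Annual demand D = 188 × 260 = 48,880.
EOQ = √(2DS/H) = √(2 × 48,880 × 365 / 3.46) ≈ 3211.36.
Cost at Q* = (D/Q*)S + (Q*/2)H = √(2DSH) ≈ £11,111.31.
Cost at Q = 7,900: (48,880/7,900)×365 + (7,900/2)×3.46 = £2,258.38 + £13,667.00 = £15,925.38.
Excess = £15,925.38 − £11,111.31 = £4,814.07.

Extra cost ≈ £4,814 per year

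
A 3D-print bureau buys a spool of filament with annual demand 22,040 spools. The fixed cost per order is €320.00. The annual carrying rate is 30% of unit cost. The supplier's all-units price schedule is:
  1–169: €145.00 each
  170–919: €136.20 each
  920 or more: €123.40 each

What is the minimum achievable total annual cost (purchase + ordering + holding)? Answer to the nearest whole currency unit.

TC* ≈ €2,744,431

Holding cost per unit per year at price C is H = 0.30·C.
Evaluate total cost at each tier's feasible EOQ or, if the EOQ is below the tier, at the tier's minimum quantity.
Tier 1 (€145.00): EOQ = 569.4 exceeds tier's upper bound 169, so this tier is dominated.
EOQ at €136.20 = 587.6 (feasible in tier 2): TC = 22,040×€136.20 + (22,040/587.6)×320 + (587.6/2)×0.30×€136.20 = €3,025,855.39.
EOQ at €123.40 = 617.3 < 920, so use break Q=920: TC = 22,040×€123.40 + (22,040/920.0)×320 + (920.0/2)×0.30×€123.40 = €2,744,431.29.
Lowest total cost among the candidates is at Q = 920.0.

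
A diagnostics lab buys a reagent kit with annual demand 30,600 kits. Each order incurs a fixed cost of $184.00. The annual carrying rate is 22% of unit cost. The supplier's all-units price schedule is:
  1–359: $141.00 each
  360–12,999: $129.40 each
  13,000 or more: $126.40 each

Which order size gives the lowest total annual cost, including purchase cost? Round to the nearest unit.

Holding cost per unit per year at price C is H = 0.22·C.
Candidates are each tier's EOQ (if it falls in that tier) and each price-break quantity.
Tier 1 ($141.00): EOQ = 602.5 exceeds tier's upper bound 359, so this tier is dominated.
EOQ at $129.40 = 628.9 (feasible in tier 2): TC = 30,600×$129.40 + (30,600/628.9)×184 + (628.9/2)×0.22×$129.40 = $3,977,544.54.
EOQ at $126.40 = 636.4 < 13000, so use break Q=13000: TC = 30,600×$126.40 + (30,600/13000.0)×184 + (13000.0/2)×0.22×$126.40 = $4,049,025.11.
Lowest total cost is $3,977,544.54 at Q = 628.9.

Q* ≈ 629 kits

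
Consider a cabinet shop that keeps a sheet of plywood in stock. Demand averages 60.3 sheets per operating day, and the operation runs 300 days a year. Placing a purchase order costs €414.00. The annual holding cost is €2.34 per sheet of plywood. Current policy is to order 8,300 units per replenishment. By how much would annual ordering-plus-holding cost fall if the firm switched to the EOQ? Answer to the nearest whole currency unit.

Annual demand D = 60.3 × 300 = 18,090.
EOQ = √(2DS/H) = √(2 × 18,090 × 414 / 2.34) ≈ 2530.03.
Cost at Q* = (D/Q*)S + (Q*/2)H = √(2DSH) ≈ €5,920.28.
Cost at Q = 8,300: (18,090/8,300)×414 + (8,300/2)×2.34 = €902.32 + €9,711.00 = €10,613.32.
Excess = €10,613.32 − €5,920.28 = €4,693.04.

Extra cost ≈ €4,693 per year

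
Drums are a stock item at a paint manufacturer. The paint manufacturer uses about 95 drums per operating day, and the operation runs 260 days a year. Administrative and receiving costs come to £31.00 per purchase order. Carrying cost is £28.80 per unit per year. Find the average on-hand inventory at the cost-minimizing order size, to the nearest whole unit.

Annual demand D = 95 × 260 = 24,700.
Q* = √(2DS/H) = √(2 × 24,700 × 31 / 28.8) ≈ 230.59.
Average inventory = Q*/2 ≈ 230.59 / 2 = 115.297.

Average inventory ≈ 115 drums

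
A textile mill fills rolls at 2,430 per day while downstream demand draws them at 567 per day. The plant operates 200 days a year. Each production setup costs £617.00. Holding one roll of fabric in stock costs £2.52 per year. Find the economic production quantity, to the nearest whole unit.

Annual demand D = 567 × 200 = 113,400.
Production build-up factor (1 − d/p) = 1 − 567/2,430 = 0.7667.
Q* = √(2DS / (H(1 − d/p))) = √(2 × 113,400 × 617 / (2.52 × 0.7667)).
= √(139,935,600 / 1.932) ≈ 8510.607.

Q* ≈ 8,511 rolls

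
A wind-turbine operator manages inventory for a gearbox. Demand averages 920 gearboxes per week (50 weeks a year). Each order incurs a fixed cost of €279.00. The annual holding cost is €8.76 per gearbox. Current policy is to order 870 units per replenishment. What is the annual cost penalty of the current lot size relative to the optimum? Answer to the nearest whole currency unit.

Extra cost ≈ €3,567 per year

Annual demand D = 920 × 50 = 46,000.
EOQ = √(2DS/H) = √(2 × 46,000 × 279 / 8.76) ≈ 1711.76.
Cost at Q* = (D/Q*)S + (Q*/2)H = √(2DSH) ≈ €14,995.06.
Cost at Q = 870: (46,000/870)×279 + (870/2)×8.76 = €14,751.72 + €3,810.60 = €18,562.32.
Excess = €18,562.32 − €14,995.06 = €3,567.27.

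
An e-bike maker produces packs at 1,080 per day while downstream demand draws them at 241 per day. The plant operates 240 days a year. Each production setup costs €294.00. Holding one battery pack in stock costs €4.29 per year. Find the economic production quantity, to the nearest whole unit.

Q* ≈ 3,195 packs

Annual demand D = 241 × 240 = 57,840.
Production build-up factor (1 − d/p) = 1 − 241/1,080 = 0.7769.
Q* = √(2DS / (H(1 − d/p))) = √(2 × 57,840 × 294 / (4.29 × 0.7769)).
= √(34,009,920 / 3.3327) ≈ 3194.516.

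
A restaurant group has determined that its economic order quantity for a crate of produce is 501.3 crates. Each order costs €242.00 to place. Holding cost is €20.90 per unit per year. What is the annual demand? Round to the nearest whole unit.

D ≈ 10,852 crates per year

Squaring Q* = √(2DS/H) gives Q*² = 2DS/H.
From Q* = √(2DS/H): D = Q*²H / (2S) = 501.3² × 20.9 / (2 × 242) = 10851.664.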